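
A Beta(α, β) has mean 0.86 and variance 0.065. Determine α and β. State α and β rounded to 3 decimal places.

Write ν = α+β; then α = μν and Var = μ(1−μ)/(ν+1).
ν = μ(1−μ)/Var − 1 = 0.1204/0.065 − 1 = 0.8523.
α = 0.86·0.8523 = 0.733, β = 0.14·0.8523 = 0.119.

α = 0.733, β = 0.119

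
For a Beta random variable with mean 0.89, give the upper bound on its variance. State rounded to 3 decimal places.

Var = μ(1−μ)/(α+β+1), which approaches μ(1−μ) as α+β → 0.
So the supremum is μ(1−μ) = 0.89×0.11 = 0.098.

0.098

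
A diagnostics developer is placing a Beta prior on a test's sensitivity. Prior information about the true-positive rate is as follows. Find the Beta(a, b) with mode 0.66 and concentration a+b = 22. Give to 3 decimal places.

a = 14.200, b = 7.800

Mode = (a−1)/(κ−2) with κ = a+b, so a−1 = 0.66·20 = 13.200.
a = 14.200; b = κ − a = 7.800.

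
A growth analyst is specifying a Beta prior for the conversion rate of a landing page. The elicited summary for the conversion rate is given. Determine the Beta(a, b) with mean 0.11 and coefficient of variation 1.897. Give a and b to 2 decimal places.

a = 0.14, b = 1.11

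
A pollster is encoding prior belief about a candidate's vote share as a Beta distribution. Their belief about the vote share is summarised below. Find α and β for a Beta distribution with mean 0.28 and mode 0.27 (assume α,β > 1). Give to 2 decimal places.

α = 12.88, β = 33.12

Let s = α+β. Mean gives α = μs = 0.28s; mode gives (α−1)/(s−2) = 0.27.
Substituting: 0.28s − 1 = 0.27(s−2) = 0.27s − 0.54, so 0.01s = 0.46 and s = 46.0000.
Then α = 0.28×46.0000 = 12.88 and β = s−α = 33.12.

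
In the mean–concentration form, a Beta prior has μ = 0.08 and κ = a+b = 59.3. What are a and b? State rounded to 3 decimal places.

a = μκ = 0.08×59.3 = 4.744 and b = (1−μ)κ = 0.92×59.3 = 54.556.

a = 4.744, b = 54.556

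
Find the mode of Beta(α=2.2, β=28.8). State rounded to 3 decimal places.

With α,β > 1, mode = (α−1)/(α+β−2) = 1.2/29.0 = 0.041.

0.041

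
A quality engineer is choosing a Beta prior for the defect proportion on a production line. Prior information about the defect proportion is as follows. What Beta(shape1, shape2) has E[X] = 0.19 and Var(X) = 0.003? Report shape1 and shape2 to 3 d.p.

shape1 = 9.557, shape2 = 40.743

Let s = shape1+shape2. The Beta variance is μ(1−μ)/(s+1).
So s+1 = μ(1−μ)/σ² = (0.19×0.81)/0.003 = 0.1539/0.003 = 51.3000, giving s = 50.3000.
Then shape1 = μs = 0.19×50.3000 = 9.557 and shape2 = (1−μ)s = 0.81×50.3000 = 40.743.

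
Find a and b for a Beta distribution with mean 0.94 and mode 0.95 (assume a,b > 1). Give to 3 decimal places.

With s = a+b: μ = a/s and mode = (a−1)/(s−2). Eliminating a = μs,
μs − 1 = m(s−2) ⇒ s(μ−m) = 1−2m ⇒ s = -0.90/-0.01 = 90.0000.
So a = μs = 84.600, b = (1−μ)s = 5.400.

a = 84.600, b = 5.400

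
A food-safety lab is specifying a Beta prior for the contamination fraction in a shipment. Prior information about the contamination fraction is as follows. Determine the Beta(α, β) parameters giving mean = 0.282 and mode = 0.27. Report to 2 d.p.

α = 10.81, β = 27.52

With s = α+β: μ = α/s and mode = (α−1)/(s−2). Eliminating α = μs,
μs − 1 = m(s−2) ⇒ s(μ−m) = 1−2m ⇒ s = 0.46/0.012 = 38.3333.
So α = μs = 10.81, β = (1−μ)s = 27.52.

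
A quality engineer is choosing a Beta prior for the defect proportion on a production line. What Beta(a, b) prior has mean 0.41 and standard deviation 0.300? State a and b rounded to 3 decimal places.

First σ² = 0.090000. Setting a = μn, b = (1−μ)n with n = a+b,
μ(1−μ)/(n+1) = 0.090000 ⇒ n+1 = 0.2419/0.090000 = 2.6878 ⇒ n = 1.6878.
Hence a = 0.41×1.6878 = 0.692, b = 0.59×1.6878 = 0.996.

a = 0.692, b = 0.996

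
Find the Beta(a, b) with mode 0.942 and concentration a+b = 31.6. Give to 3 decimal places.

Mode = (a−1)/(κ−2) with κ = a+b, so a−1 = 0.942·29.6 = 27.883.
a = 28.883; b = κ − a = 2.717.

a = 28.883, b = 2.717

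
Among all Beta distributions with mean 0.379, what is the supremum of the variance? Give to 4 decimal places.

For fixed mean μ the Beta variance is μ(1−μ)/(α+β+1), increasing as α+β decreases.
Its least upper bound (not attained) is μ(1−μ) = 0.379·0.621 = 0.2354.

0.2354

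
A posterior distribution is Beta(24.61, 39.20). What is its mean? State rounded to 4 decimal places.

The Beta mean is α/(α+β) = 24.61/(24.61+39.20) = 0.3857.

0.3857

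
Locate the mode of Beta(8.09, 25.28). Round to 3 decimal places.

0.226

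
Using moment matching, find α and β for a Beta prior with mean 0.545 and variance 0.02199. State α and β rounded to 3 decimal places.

Write ν = α+β; then α = μν and Var = μ(1−μ)/(ν+1).
ν = μ(1−μ)/Var − 1 = 0.247975/0.02199 − 1 = 10.2767.
α = 0.545·10.2767 = 5.601, β = 0.455·10.2767 = 4.676.

α = 5.601, β = 4.676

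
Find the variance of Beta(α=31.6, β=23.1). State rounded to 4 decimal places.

0.0044

μ = 31.6/54.7 = 0.577697; Var = μ(1−μ)/(α+β+1) = 0.2439632/55.7 = 0.0044.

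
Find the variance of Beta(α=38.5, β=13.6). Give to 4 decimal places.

0.0036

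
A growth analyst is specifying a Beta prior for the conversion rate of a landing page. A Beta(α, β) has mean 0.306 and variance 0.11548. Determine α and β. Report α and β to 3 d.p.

α = 0.257, β = 0.582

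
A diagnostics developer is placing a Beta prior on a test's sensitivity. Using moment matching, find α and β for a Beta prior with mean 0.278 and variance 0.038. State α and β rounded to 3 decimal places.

Write ν = α+β; then α = μν and Var = μ(1−μ)/(ν+1).
ν = μ(1−μ)/Var − 1 = 0.200716/0.038 − 1 = 4.2820.
α = 0.278·4.2820 = 1.190, β = 0.722·4.2820 = 3.092.

α = 1.190, β = 3.092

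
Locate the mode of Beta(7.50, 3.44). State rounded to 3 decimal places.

0.727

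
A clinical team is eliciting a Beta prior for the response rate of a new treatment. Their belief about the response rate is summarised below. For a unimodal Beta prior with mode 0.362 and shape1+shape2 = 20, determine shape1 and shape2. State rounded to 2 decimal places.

For shape1,shape2>1 the mode is (shape1−1)/(shape1+shape2−2), so shape1 = mode·(κ−2)+1 = 0.362×18+1 = 7.52.
And shape2 = (1−mode)·(κ−2)+1 = 0.638×18+1 = 12.48.

shape1 = 7.52, shape2 = 12.48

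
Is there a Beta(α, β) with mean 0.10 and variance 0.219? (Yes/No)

The Beta variance bound is σ² < μ(1−μ).
Here μ(1−μ) = 0.10×0.90 = 0.0900, and 0.219 ≥ 0.0900.

No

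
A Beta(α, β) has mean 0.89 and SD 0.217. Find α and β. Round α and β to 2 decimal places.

σ² = 0.217² = 0.047089.
With s = α+β, Var = μ(1−μ)/(s+1), so s+1 = (0.89×0.11)/0.047089 = 2.0790 and s = 1.0790.
α = μs = 0.96, β = (1−μ)s = 0.12.

α = 0.96, β = 0.12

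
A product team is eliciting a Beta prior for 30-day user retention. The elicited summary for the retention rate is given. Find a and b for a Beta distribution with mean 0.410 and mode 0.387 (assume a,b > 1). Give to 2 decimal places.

With s = a+b: μ = a/s and mode = (a−1)/(s−2). Eliminating a = μs,
μs − 1 = m(s−2) ⇒ s(μ−m) = 1−2m ⇒ s = 0.226/0.023 = 9.8261.
So a = μs = 4.03, b = (1−μ)s = 5.80.

a = 4.03, b = 5.80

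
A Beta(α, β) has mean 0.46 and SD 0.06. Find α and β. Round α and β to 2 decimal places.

First σ² = 0.0036. Setting α = μn, β = (1−μ)n with n = α+β,
μ(1−μ)/(n+1) = 0.0036 ⇒ n+1 = 0.2484/0.0036 = 69.0000 ⇒ n = 68.0000.
Hence α = 0.46×68.0000 = 31.28, β = 0.54×68.0000 = 36.72.

α = 31.28, β = 36.72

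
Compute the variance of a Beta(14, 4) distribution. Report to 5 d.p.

μ = 14/18 = 0.777778; Var = μ(1−μ)/(α+β+1) = 0.1728395/19 = 0.00910.

0.00910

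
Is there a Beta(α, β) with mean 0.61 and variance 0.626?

No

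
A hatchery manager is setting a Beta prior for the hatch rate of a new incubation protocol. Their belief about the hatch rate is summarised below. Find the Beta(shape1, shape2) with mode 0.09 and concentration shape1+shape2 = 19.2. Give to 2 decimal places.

For shape1,shape2>1 the mode is (shape1−1)/(shape1+shape2−2), so shape1 = mode·(κ−2)+1 = 0.09×17.2+1 = 2.55.
And shape2 = (1−mode)·(κ−2)+1 = 0.91×17.2+1 = 16.65.

shape1 = 2.55, shape2 = 16.65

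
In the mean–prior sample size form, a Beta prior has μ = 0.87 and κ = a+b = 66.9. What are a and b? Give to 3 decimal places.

a = 58.203, b = 8.697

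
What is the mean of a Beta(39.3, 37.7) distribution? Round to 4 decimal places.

The Beta mean is α/(α+β) = 39.3/(39.3+37.7) = 0.5104.

0.5104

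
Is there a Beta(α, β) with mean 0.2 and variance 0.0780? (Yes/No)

For any Beta, Var(X) < E[X]·(1−E[X]).
Here μ(1−μ) = 0.2×0.8 = 0.16, and 0.0780 < 0.16.

Yes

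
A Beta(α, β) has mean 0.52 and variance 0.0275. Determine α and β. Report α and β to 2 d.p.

α = 4.20, β = 3.88

Write ν = α+β; then α = μν and Var = μ(1−μ)/(ν+1).
ν = μ(1−μ)/Var − 1 = 0.2496/0.0275 − 1 = 8.0764.
α = 0.52·8.0764 = 4.20, β = 0.48·8.0764 = 3.88.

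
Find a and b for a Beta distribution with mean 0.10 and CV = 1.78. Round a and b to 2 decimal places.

a = 0.18, b = 1.66

Var = (CV·μ)² = (1.78×0.10)² = 0.031684.
a+b = μ(1−μ)/Var − 1 = 0.0900/0.031684 − 1 = 1.8406.
Thus a = 0.10·1.8406 = 0.18 and b = 0.90·1.8406 = 1.66.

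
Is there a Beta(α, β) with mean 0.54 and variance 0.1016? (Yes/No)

Yes

A Beta with mean μ has variance μ(1−μ)/(α+β+1) < μ(1−μ).
Here μ(1−μ) = 0.54×0.46 = 0.2484, and 0.1016 < 0.2484.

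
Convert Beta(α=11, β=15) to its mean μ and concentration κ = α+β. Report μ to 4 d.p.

κ = α+β = 11+15 = 26; μ = α/κ = 11/26 = 0.4231.

μ = 0.4231, κ = 26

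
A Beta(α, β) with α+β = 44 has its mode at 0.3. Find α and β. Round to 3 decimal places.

α = 13.600, β = 30.400

For α,β>1 the mode is (α−1)/(α+β−2), so α = mode·(κ−2)+1 = 0.3×42+1 = 13.600.
And β = (1−mode)·(κ−2)+1 = 0.7×42+1 = 30.400.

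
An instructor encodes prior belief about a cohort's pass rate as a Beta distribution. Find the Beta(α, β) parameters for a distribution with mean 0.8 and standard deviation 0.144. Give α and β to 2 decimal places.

α = 5.37, β = 1.34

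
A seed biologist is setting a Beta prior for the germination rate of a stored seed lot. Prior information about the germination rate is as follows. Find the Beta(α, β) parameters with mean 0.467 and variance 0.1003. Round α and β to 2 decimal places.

α = 0.69, β = 0.79

Let s = α+β. The Beta variance is μ(1−μ)/(s+1).
So s+1 = μ(1−μ)/σ² = (0.467×0.533)/0.1003 = 0.248911/0.1003 = 2.4817, giving s = 1.4817.
Then α = μs = 0.467×1.4817 = 0.69 and β = (1−μ)s = 0.533×1.4817 = 0.79.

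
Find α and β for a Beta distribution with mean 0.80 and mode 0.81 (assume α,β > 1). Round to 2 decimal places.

α = 49.60, β = 12.40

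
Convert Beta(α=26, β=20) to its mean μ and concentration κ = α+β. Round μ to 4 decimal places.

κ = α+β = 26+20 = 46; μ = α/κ = 26/46 = 0.5652.

μ = 0.5652, κ = 46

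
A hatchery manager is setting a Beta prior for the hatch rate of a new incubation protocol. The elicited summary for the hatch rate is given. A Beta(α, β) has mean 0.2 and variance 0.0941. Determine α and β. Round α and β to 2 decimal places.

By moment matching, α+β = μ(1−μ)/σ² − 1 = (0.2·0.8)/0.0941 − 1 = 1.7003 − 1 = 0.7003.
Since α/(α+β) = μ, α = 0.2·0.7003 = 0.14 and β = 0.8·0.7003 = 0.56.

α = 0.14, β = 0.56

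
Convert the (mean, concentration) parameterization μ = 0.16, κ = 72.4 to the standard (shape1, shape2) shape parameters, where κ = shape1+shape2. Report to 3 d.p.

shape1 = 11.584, shape2 = 60.816

shape1 = μκ = 0.16×72.4 = 11.584 and shape2 = (1−μ)κ = 0.84×72.4 = 60.816.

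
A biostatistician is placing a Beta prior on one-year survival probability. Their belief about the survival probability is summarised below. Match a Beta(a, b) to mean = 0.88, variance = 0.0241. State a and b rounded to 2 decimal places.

By moment matching, a+b = μ(1−μ)/σ² − 1 = (0.88·0.12)/0.0241 − 1 = 4.3817 − 1 = 3.3817.
Since a/(a+b) = μ, a = 0.88·3.3817 = 2.98 and b = 0.12·3.3817 = 0.41.

a = 2.98, b = 0.41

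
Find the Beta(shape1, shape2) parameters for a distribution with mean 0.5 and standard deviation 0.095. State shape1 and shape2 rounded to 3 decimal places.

First σ² = 0.009025. Setting shape1 = μn, shape2 = (1−μ)n with n = shape1+shape2,
μ(1−μ)/(n+1) = 0.009025 ⇒ n+1 = 0.25/0.009025 = 27.7008 ⇒ n = 26.7008.
Hence shape1 = 0.5×26.7008 = 13.350, shape2 = 0.5×26.7008 = 13.350.

shape1 = 13.350, shape2 = 13.350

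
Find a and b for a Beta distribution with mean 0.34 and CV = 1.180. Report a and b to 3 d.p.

a = 0.134, b = 0.260

σ = CV·μ = 1.180×0.34 = 0.40120, so σ² = 0.160961.
s+1 = μ(1−μ)/σ² = 0.2244/0.160961 = 1.3941, so s = a+b = 0.3941.
a = μs = 0.134, b = (1−μ)s = 0.260.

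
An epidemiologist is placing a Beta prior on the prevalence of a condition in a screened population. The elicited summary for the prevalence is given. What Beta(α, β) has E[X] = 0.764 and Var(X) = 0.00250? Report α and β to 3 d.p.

Write ν = α+β; then α = μν and Var = μ(1−μ)/(ν+1).
ν = μ(1−μ)/Var − 1 = 0.180304/0.00250 − 1 = 71.1216.
α = 0.764·71.1216 = 54.337, β = 0.236·71.1216 = 16.785.

α = 54.337, β = 16.785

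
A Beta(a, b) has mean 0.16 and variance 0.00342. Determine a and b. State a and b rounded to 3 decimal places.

a = 6.128, b = 32.171

Write ν = a+b; then a = μν and Var = μ(1−μ)/(ν+1).
ν = μ(1−μ)/Var − 1 = 0.1344/0.00342 − 1 = 38.2982.
a = 0.16·38.2982 = 6.128, b = 0.84·38.2982 = 32.171.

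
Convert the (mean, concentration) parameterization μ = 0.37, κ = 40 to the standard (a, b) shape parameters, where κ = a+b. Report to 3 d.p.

Split κ in proportion μ : (1−μ): a = 0.37·40 = 14.800, b = 40 − 14.800 = 25.200.

a = 14.800, b = 25.200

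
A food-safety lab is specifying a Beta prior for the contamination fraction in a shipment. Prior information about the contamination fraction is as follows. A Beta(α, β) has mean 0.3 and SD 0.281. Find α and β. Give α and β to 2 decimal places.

First σ² = 0.078961. Setting α = μn, β = (1−μ)n with n = α+β,
μ(1−μ)/(n+1) = 0.078961 ⇒ n+1 = 0.21/0.078961 = 2.6595 ⇒ n = 1.6595.
Hence α = 0.3×1.6595 = 0.50, β = 0.7×1.6595 = 1.16.

α = 0.50, β = 1.16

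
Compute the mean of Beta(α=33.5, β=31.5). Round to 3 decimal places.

0.515

E[X] = α/(α+β) = 33.5/65.0 = 0.515.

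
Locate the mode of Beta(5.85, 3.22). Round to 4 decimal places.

With α,β > 1, mode = (α−1)/(α+β−2) = 4.85/7.07 = 0.6860.

0.6860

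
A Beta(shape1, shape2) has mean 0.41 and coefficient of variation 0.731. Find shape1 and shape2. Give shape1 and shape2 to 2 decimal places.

shape1 = 0.69, shape2 = 1.00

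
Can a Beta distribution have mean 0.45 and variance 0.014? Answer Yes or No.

Yes

A Beta with mean μ has variance μ(1−μ)/(α+β+1) < μ(1−μ).
Here μ(1−μ) = 0.45×0.55 = 0.2475, and 0.014 < 0.2475.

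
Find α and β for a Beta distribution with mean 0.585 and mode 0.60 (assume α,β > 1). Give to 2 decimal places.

α = 7.80, β = 5.53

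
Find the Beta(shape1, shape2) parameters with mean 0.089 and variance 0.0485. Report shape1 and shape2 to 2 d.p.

shape1 = 0.06, shape2 = 0.61

Write ν = shape1+shape2; then shape1 = μν and Var = μ(1−μ)/(ν+1).
ν = μ(1−μ)/Var − 1 = 0.081079/0.0485 − 1 = 0.6717.
shape1 = 0.089·0.6717 = 0.06, shape2 = 0.911·0.6717 = 0.61.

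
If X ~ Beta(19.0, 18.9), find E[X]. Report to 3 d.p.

0.501

E[X] = α/(α+β) = 19.0/37.9 = 0.501.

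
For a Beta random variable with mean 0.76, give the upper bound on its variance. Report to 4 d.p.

For fixed mean μ the Beta variance is μ(1−μ)/(α+β+1), increasing as α+β decreases.
Its least upper bound (not attained) is μ(1−μ) = 0.76·0.24 = 0.1824.

0.1824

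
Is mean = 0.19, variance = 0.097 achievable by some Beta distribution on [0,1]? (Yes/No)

Yes

A Beta with mean μ has variance μ(1−μ)/(α+β+1) < μ(1−μ).
Here μ(1−μ) = 0.19×0.81 = 0.1539, and 0.097 < 0.1539.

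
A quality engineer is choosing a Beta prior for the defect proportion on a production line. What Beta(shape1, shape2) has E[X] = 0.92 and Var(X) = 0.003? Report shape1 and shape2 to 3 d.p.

shape1 = 21.651, shape2 = 1.883

By moment matching, shape1+shape2 = μ(1−μ)/σ² − 1 = (0.92·0.08)/0.003 − 1 = 24.5333 − 1 = 23.5333.
Since shape1/(shape1+shape2) = μ, shape1 = 0.92·23.5333 = 21.651 and shape2 = 0.08·23.5333 = 1.883.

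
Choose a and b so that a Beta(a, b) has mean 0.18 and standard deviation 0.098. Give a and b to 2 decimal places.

a = 2.59, b = 11.78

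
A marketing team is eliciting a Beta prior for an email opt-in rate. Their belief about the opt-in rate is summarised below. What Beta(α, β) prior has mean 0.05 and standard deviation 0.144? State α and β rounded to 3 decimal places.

Variance = 0.144² = 0.020736. The moment-matching identity α+β = μ(1−μ)/Var − 1 gives
α+β = 0.0475/0.020736 − 1 = 1.2907, so α = μ·1.2907 = 0.065 and β = (1−μ)·1.2907 = 1.226.

α = 0.065, β = 1.226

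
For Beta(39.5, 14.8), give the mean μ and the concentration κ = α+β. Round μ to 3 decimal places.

μ = 0.727, κ = 54.3

κ = α+β = 39.5+14.8 = 54.3; μ = α/κ = 39.5/54.3 = 0.727.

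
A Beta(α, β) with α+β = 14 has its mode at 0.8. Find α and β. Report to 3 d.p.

Mode = (α−1)/(κ−2) with κ = α+β, so α−1 = 0.8·12 = 9.600.
α = 10.600; β = κ − α = 3.400.

α = 10.600, β = 3.400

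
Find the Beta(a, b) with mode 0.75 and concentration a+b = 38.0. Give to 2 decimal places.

Mode = (a−1)/(κ−2) with κ = a+b, so a−1 = 0.75·36.0 = 27.00.
a = 28.00; b = κ − a = 10.00.

a = 28.00, b = 10.00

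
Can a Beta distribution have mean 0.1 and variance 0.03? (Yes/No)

A Beta with mean μ has variance μ(1−μ)/(α+β+1) < μ(1−μ).
Here μ(1−μ) = 0.1×0.9 = 0.09, and 0.03 < 0.09.

Yes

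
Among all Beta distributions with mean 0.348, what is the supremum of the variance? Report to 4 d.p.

For fixed mean μ the Beta variance is μ(1−μ)/(α+β+1), increasing as α+β decreases.
Its least upper bound (not attained) is μ(1−μ) = 0.348·0.652 = 0.2269.

0.2269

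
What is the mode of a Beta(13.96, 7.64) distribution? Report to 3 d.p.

With α,β > 1, mode = (α−1)/(α+β−2) = 12.96/19.60 = 0.661.

0.661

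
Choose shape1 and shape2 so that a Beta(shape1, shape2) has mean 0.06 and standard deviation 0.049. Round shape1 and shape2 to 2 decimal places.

Variance = 0.049² = 0.002401. The moment-matching identity shape1+shape2 = μ(1−μ)/Var − 1 gives
shape1+shape2 = 0.0564/0.002401 − 1 = 22.4902, so shape1 = μ·22.4902 = 1.35 and shape2 = (1−μ)·22.4902 = 21.14.

shape1 = 1.35, shape2 = 21.14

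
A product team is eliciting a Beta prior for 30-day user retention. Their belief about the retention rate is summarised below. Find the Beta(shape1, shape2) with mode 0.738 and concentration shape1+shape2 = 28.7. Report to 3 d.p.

shape1 = 20.705, shape2 = 7.995

Since the density peak of Beta(shape1,shape2) is at (shape1−1)/(shape1+shape2−2),
shape1 = 1 + 0.738(28.7−2) = 20.705 and shape2 = 28.7 − 20.705 = 7.995.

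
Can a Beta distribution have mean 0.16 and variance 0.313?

No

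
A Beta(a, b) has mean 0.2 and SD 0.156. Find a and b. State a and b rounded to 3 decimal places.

Variance = 0.156² = 0.024336. The moment-matching identity a+b = μ(1−μ)/Var − 1 gives
a+b = 0.16/0.024336 − 1 = 5.5746, so a = μ·5.5746 = 1.115 and b = (1−μ)·5.5746 = 4.460.

a = 1.115, b = 4.460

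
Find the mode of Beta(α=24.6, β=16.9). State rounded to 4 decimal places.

0.5975

The density x^(α−1)(1−x)^(β−1) is maximised at (α−1)/(α+β−2) = 23.6/39.5 = 0.5975.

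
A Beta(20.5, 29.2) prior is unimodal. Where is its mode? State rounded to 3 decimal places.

0.409

The density x^(α−1)(1−x)^(β−1) is maximised at (α−1)/(α+β−2) = 19.5/47.7 = 0.409.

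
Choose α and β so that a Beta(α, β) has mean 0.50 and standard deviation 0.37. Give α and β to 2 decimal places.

σ² = 0.37² = 0.1369.
With s = α+β, Var = μ(1−μ)/(s+1), so s+1 = (0.50×0.50)/0.1369 = 1.8262 and s = 0.8262.
α = μs = 0.41, β = (1−μ)s = 0.41.

α = 0.41, β = 0.41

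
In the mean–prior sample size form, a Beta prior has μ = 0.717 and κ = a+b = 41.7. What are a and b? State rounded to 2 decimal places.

a = μκ = 0.717×41.7 = 29.90 and b = (1−μ)κ = 0.283×41.7 = 11.80.

a = 29.90, b = 11.80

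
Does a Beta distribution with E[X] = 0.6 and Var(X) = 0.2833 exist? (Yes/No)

No

For any Beta, Var(X) < E[X]·(1−E[X]).
Here μ(1−μ) = 0.6×0.4 = 0.24, and 0.2833 ≥ 0.24.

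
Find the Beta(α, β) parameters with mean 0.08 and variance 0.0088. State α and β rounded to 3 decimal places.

By moment matching, α+β = μ(1−μ)/σ² − 1 = (0.08·0.92)/0.0088 − 1 = 8.3636 − 1 = 7.3636.
Since α/(α+β) = μ, α = 0.08·7.3636 = 0.589 and β = 0.92·7.3636 = 6.775.

α = 0.589, β = 6.775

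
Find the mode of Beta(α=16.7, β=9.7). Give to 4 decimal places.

0.6434

With α,β > 1, mode = (α−1)/(α+β−2) = 15.7/24.4 = 0.6434.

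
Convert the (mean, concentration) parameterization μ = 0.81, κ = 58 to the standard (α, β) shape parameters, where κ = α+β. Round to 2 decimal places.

α = μκ = 0.81×58 = 46.98 and β = (1−μ)κ = 0.19×58 = 11.02.

α = 46.98, β = 11.02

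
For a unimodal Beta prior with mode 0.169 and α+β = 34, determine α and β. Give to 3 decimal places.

α = 6.408, β = 27.592

Since the density peak of Beta(α,β) is at (α−1)/(α+β−2),
α = 1 + 0.169(34−2) = 6.408 and β = 34 − 6.408 = 27.592.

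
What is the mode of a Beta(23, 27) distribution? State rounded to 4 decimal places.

0.4583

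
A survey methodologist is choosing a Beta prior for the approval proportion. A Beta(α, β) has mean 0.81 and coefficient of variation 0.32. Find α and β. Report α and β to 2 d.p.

σ = CV·μ = 0.32×0.81 = 0.25920, so σ² = 0.067185.
s+1 = μ(1−μ)/σ² = 0.1539/0.067185 = 2.2907, so s = α+β = 1.2907.
α = μs = 1.05, β = (1−μ)s = 0.25.

α = 1.05, β = 0.25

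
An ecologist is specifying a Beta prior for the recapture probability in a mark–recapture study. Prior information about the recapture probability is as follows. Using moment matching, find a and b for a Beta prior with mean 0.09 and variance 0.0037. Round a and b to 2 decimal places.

Write ν = a+b; then a = μν and Var = μ(1−μ)/(ν+1).
ν = μ(1−μ)/Var − 1 = 0.0819/0.0037 − 1 = 21.1351.
a = 0.09·21.1351 = 1.90, b = 0.91·21.1351 = 19.23.

a = 1.90, b = 19.23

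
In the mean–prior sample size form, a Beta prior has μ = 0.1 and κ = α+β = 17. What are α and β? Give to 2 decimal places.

α = 1.70, β = 15.30

Split κ in proportion μ : (1−μ): α = 0.1·17 = 1.70, β = 17 − 1.70 = 15.30.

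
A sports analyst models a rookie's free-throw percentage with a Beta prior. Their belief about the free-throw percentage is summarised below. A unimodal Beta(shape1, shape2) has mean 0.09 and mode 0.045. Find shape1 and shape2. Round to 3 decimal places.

Let s = shape1+shape2. Mean gives shape1 = μs = 0.09s; mode gives (shape1−1)/(s−2) = 0.045.
Substituting: 0.09s − 1 = 0.045(s−2) = 0.045s − 0.090, so 0.045s = 0.910 and s = 20.2222.
Then shape1 = 0.09×20.2222 = 1.820 and shape2 = s−shape1 = 18.402.

shape1 = 1.820, shape2 = 18.402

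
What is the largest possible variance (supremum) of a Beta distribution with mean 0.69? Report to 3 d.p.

For fixed mean μ the Beta variance is μ(1−μ)/(α+β+1), increasing as α+β decreases.
Its least upper bound (not attained) is μ(1−μ) = 0.69·0.31 = 0.214.

0.214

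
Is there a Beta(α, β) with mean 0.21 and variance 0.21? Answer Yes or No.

The Beta variance bound is σ² < μ(1−μ).
Here μ(1−μ) = 0.21×0.79 = 0.1659, and 0.21 ≥ 0.1659.

No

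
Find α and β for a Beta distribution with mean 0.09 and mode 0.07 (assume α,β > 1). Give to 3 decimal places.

α = 3.870, β = 39.130

Let s = α+β. Mean gives α = μs = 0.09s; mode gives (α−1)/(s−2) = 0.07.
Substituting: 0.09s − 1 = 0.07(s−2) = 0.07s − 0.14, so 0.02s = 0.86 and s = 43.0000.
Then α = 0.09×43.0000 = 3.870 and β = s−α = 39.130.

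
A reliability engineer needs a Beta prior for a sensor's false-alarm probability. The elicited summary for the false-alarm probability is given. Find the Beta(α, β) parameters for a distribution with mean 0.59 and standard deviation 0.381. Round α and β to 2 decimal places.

α = 0.39, β = 0.27

Variance = 0.381² = 0.145161. The moment-matching identity α+β = μ(1−μ)/Var − 1 gives
α+β = 0.2419/0.145161 − 1 = 0.6664, so α = μ·0.6664 = 0.39 and β = (1−μ)·0.6664 = 0.27.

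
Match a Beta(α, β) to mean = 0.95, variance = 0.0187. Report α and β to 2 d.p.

α = 1.46, β = 0.08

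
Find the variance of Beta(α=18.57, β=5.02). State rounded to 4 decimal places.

Var = αβ/[(α+β)²(α+β+1)] = (18.57×5.02)/(23.59²×24.59) = 93.2214/13684.042379 = 0.0068.

0.0068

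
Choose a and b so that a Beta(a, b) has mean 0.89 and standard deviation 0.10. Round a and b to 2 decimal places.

First σ² = 0.0100. Setting a = μn, b = (1−μ)n with n = a+b,
μ(1−μ)/(n+1) = 0.0100 ⇒ n+1 = 0.0979/0.0100 = 9.7900 ⇒ n = 8.7900.
Hence a = 0.89×8.7900 = 7.82, b = 0.11×8.7900 = 0.97.

a = 7.82, b = 0.97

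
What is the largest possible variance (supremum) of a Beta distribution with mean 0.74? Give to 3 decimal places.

0.192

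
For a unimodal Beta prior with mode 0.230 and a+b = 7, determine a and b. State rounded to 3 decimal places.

a = 2.150, b = 4.850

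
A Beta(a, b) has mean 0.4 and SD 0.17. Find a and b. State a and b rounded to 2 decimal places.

a = 2.92, b = 4.38

Variance = 0.17² = 0.0289. The moment-matching identity a+b = μ(1−μ)/Var − 1 gives
a+b = 0.24/0.0289 − 1 = 7.3045, so a = μ·7.3045 = 2.92 and b = (1−μ)·7.3045 = 4.38.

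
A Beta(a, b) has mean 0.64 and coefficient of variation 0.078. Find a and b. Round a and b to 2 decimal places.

Var = (CV·μ)² = (0.078×0.64)² = 0.002492.
a+b = μ(1−μ)/Var − 1 = 0.2304/0.002492 − 1 = 91.4556.
Thus a = 0.64·91.4556 = 58.53 and b = 0.36·91.4556 = 32.92.

a = 58.53, b = 32.92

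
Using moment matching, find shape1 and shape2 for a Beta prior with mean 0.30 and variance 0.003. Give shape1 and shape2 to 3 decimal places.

Write ν = shape1+shape2; then shape1 = μν and Var = μ(1−μ)/(ν+1).
ν = μ(1−μ)/Var − 1 = 0.2100/0.003 − 1 = 69.0000.
shape1 = 0.30·69.0000 = 20.700, shape2 = 0.70·69.0000 = 48.300.

shape1 = 20.700, shape2 = 48.300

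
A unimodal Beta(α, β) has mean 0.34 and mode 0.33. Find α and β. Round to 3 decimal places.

α = 11.560, β = 22.440

Let s = α+β. Mean gives α = μs = 0.34s; mode gives (α−1)/(s−2) = 0.33.
Substituting: 0.34s − 1 = 0.33(s−2) = 0.33s − 0.66, so 0.01s = 0.34 and s = 34.0000.
Then α = 0.34×34.0000 = 11.560 and β = s−α = 22.440.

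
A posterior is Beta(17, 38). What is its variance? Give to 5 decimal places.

0.00381

α+β = 55 and αβ = 646, so Var = αβ/[(α+β)²(α+β+1)] = 646/169400 = 0.00381.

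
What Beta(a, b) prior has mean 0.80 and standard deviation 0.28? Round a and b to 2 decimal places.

Variance = 0.28² = 0.0784. The moment-matching identity a+b = μ(1−μ)/Var − 1 gives
a+b = 0.1600/0.0784 − 1 = 1.0408, so a = μ·1.0408 = 0.83 and b = (1−μ)·1.0408 = 0.21.

a = 0.83, b = 0.21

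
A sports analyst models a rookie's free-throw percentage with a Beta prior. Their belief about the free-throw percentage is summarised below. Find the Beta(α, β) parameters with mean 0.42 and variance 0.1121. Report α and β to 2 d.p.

Let s = α+β. The Beta variance is μ(1−μ)/(s+1).
So s+1 = μ(1−μ)/σ² = (0.42×0.58)/0.1121 = 0.2436/0.1121 = 2.1731, giving s = 1.1731.
Then α = μs = 0.42×1.1731 = 0.49 and β = (1−μ)s = 0.58×1.1731 = 0.68.

α = 0.49, β = 0.68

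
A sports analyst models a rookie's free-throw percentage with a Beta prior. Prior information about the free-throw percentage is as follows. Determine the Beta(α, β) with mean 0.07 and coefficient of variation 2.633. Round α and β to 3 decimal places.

α = 0.064, β = 0.852

Var = (CV·μ)² = (2.633×0.07)² = 0.033970.
α+β = μ(1−μ)/Var − 1 = 0.0651/0.033970 − 1 = 0.9164.
Thus α = 0.07·0.9164 = 0.064 and β = 0.93·0.9164 = 0.852.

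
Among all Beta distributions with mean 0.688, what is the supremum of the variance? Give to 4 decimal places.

Var = μ(1−μ)/(α+β+1), which approaches μ(1−μ) as α+β → 0.
So the supremum is μ(1−μ) = 0.688×0.312 = 0.2147.

0.2147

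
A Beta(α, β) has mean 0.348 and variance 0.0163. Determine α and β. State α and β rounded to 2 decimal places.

Write ν = α+β; then α = μν and Var = μ(1−μ)/(ν+1).
ν = μ(1−μ)/Var − 1 = 0.226896/0.0163 − 1 = 12.9200.
α = 0.348·12.9200 = 4.50, β = 0.652·12.9200 = 8.42.

α = 4.50, β = 8.42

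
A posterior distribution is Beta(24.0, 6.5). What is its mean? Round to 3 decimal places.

0.787

E[X] = α/(α+β) = 24.0/30.5 = 0.787.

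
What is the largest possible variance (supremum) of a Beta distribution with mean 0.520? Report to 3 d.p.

Var = μ(1−μ)/(α+β+1), which approaches μ(1−μ) as α+β → 0.
So the supremum is μ(1−μ) = 0.520×0.480 = 0.250.

0.250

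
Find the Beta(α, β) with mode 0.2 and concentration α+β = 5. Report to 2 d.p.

α = 1.60, β = 3.40

Mode = (α−1)/(κ−2) with κ = α+β, so α−1 = 0.2·3 = 0.60.
α = 1.60; β = κ − α = 3.40.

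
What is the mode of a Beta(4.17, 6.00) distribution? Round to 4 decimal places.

0.3880

With α,β > 1, mode = (α−1)/(α+β−2) = 3.17/8.17 = 0.3880.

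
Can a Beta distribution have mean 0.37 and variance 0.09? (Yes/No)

Yes

A Beta with mean μ has variance μ(1−μ)/(α+β+1) < μ(1−μ).
Here μ(1−μ) = 0.37×0.63 = 0.2331, and 0.09 < 0.2331.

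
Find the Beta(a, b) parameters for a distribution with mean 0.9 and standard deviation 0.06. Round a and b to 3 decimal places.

σ² = 0.06² = 0.0036.
With s = a+b, Var = μ(1−μ)/(s+1), so s+1 = (0.9×0.1)/0.0036 = 25.0000 and s = 24.0000.
a = μs = 21.600, b = (1−μ)s = 2.400.

a = 21.600, b = 2.400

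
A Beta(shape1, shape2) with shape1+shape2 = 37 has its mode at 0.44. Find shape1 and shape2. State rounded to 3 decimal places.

shape1 = 16.400, shape2 = 20.600

Mode = (shape1−1)/(κ−2) with κ = shape1+shape2, so shape1−1 = 0.44·35 = 15.400.
shape1 = 16.400; shape2 = κ − shape1 = 20.600.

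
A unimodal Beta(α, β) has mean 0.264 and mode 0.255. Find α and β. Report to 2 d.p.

α = 14.37, β = 40.07

Let s = α+β. Mean gives α = μs = 0.264s; mode gives (α−1)/(s−2) = 0.255.
Substituting: 0.264s − 1 = 0.255(s−2) = 0.255s − 0.510, so 0.009s = 0.490 and s = 54.4444.
Then α = 0.264×54.4444 = 14.37 and β = s−α = 40.07.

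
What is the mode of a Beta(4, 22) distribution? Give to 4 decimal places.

The density x^(α−1)(1−x)^(β−1) is maximised at (α−1)/(α+β−2) = 3/24 = 0.1250.

0.1250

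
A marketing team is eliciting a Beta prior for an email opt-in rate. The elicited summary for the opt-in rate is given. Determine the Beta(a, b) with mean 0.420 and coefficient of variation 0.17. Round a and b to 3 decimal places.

σ = CV·μ = 0.17×0.420 = 0.07140, so σ² = 0.005098.
s+1 = μ(1−μ)/σ² = 0.243600/0.005098 = 47.7838, so s = a+b = 46.7838.
a = μs = 19.649, b = (1−μ)s = 27.135.

a = 19.649, b = 27.135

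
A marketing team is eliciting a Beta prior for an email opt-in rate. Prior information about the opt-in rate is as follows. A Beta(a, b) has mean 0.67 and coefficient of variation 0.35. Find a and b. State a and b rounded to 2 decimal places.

a = 2.02, b = 1.00

Var = (CV·μ)² = (0.35×0.67)² = 0.054990.
a+b = μ(1−μ)/Var − 1 = 0.2211/0.054990 − 1 = 3.0207.
Thus a = 0.67·3.0207 = 2.02 and b = 0.33·3.0207 = 1.00.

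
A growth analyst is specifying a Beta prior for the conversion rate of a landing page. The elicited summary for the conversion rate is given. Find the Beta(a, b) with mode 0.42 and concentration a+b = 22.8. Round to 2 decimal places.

a = 9.74, b = 13.06

For a,b>1 the mode is (a−1)/(a+b−2), so a = mode·(κ−2)+1 = 0.42×20.8+1 = 9.74.
And b = (1−mode)·(κ−2)+1 = 0.58×20.8+1 = 13.06.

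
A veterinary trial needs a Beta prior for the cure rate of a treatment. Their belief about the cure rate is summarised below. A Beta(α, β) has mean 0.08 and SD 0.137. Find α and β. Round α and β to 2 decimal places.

σ² = 0.137² = 0.018769.
With s = α+β, Var = μ(1−μ)/(s+1), so s+1 = (0.08×0.92)/0.018769 = 3.9214 and s = 2.9214.
α = μs = 0.23, β = (1−μ)s = 2.69.

α = 0.23, β = 2.69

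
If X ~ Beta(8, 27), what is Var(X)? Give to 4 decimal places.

0.0049

Var = αβ/[(α+β)²(α+β+1)] = (8×27)/(35²×36) = 216/44100 = 0.0049.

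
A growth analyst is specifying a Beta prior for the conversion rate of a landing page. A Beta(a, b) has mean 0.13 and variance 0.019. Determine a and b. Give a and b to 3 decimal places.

By moment matching, a+b = μ(1−μ)/σ² − 1 = (0.13·0.87)/0.019 − 1 = 5.9526 − 1 = 4.9526.
Since a/(a+b) = μ, a = 0.13·4.9526 = 0.644 and b = 0.87·4.9526 = 4.309.

a = 0.644, b = 4.309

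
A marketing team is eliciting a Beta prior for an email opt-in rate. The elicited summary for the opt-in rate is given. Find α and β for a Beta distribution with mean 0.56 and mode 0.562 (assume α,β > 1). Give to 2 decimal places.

With s = α+β: μ = α/s and mode = (α−1)/(s−2). Eliminating α = μs,
μs − 1 = m(s−2) ⇒ s(μ−m) = 1−2m ⇒ s = -0.124/-0.002 = 62.0000.
So α = μs = 34.72, β = (1−μ)s = 27.28.

α = 34.72, β = 27.28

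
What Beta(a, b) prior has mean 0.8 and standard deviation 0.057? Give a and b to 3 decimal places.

a = 38.597, b = 9.649

First σ² = 0.003249. Setting a = μn, b = (1−μ)n with n = a+b,
μ(1−μ)/(n+1) = 0.003249 ⇒ n+1 = 0.16/0.003249 = 49.2459 ⇒ n = 48.2459.
Hence a = 0.8×48.2459 = 38.597, b = 0.2×48.2459 = 9.649.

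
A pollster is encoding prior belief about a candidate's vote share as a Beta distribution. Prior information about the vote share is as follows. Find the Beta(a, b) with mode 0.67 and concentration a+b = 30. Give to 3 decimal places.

Mode = (a−1)/(κ−2) with κ = a+b, so a−1 = 0.67·28 = 18.760.
a = 19.760; b = κ − a = 10.240.

a = 19.760, b = 10.240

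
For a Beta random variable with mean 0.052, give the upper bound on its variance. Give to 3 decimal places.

Var = μ(1−μ)/(α+β+1), which approaches μ(1−μ) as α+β → 0.
So the supremum is μ(1−μ) = 0.052×0.948 = 0.049.

0.049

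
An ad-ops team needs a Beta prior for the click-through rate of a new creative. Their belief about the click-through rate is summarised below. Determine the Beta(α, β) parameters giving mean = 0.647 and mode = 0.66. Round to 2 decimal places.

With s = α+β: μ = α/s and mode = (α−1)/(s−2). Eliminating α = μs,
μs − 1 = m(s−2) ⇒ s(μ−m) = 1−2m ⇒ s = -0.32/-0.013 = 24.6154.
So α = μs = 15.93, β = (1−μ)s = 8.69.

α = 15.93, β = 8.69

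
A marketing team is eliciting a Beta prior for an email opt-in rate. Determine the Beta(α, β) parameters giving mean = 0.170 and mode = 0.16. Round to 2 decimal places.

α = 11.56, β = 56.44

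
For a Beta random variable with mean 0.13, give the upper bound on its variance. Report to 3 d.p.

Var = μ(1−μ)/(α+β+1), which approaches μ(1−μ) as α+β → 0.
So the supremum is μ(1−μ) = 0.13×0.87 = 0.113.

0.113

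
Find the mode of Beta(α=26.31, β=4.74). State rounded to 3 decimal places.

0.871

With α,β > 1, mode = (α−1)/(α+β−2) = 25.31/29.05 = 0.871.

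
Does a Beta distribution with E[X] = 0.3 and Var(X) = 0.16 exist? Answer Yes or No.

Yes

A Beta with mean μ has variance μ(1−μ)/(α+β+1) < μ(1−μ).
Here μ(1−μ) = 0.3×0.7 = 0.21, and 0.16 < 0.21.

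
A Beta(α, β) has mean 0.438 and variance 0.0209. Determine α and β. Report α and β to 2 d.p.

α = 4.72, β = 6.06

By moment matching, α+β = μ(1−μ)/σ² − 1 = (0.438·0.562)/0.0209 − 1 = 11.7778 − 1 = 10.7778.
Since α/(α+β) = μ, α = 0.438·10.7778 = 4.72 and β = 0.562·10.7778 = 6.06.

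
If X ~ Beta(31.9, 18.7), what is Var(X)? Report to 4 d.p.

μ = 31.9/50.6 = 0.630435; Var = μ(1−μ)/(α+β+1) = 0.2329868/51.6 = 0.0045.

0.0045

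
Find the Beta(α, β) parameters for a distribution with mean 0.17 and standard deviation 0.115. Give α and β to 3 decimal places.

α = 1.644, β = 8.025

σ² = 0.115² = 0.013225.
With s = α+β, Var = μ(1−μ)/(s+1), so s+1 = (0.17×0.83)/0.013225 = 10.6692 and s = 9.6692.
α = μs = 1.644, β = (1−μ)s = 8.025.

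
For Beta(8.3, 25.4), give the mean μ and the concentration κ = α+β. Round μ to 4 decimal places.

κ = α+β = 8.3+25.4 = 33.7; μ = α/κ = 8.3/33.7 = 0.2463.

μ = 0.2463, κ = 33.7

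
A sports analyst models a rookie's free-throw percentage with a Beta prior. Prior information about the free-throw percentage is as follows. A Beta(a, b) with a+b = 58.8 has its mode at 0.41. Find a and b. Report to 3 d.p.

Since the density peak of Beta(a,b) is at (a−1)/(a+b−2),
a = 1 + 0.41(58.8−2) = 24.288 and b = 58.8 − 24.288 = 34.512.

a = 24.288, b = 34.512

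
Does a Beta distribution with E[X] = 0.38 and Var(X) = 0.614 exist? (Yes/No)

A Beta with mean μ has variance μ(1−μ)/(α+β+1) < μ(1−μ).
Here μ(1−μ) = 0.38×0.62 = 0.2356, and 0.614 ≥ 0.2356.

No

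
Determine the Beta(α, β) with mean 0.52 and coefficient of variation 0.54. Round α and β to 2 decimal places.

α = 1.13, β = 1.04

σ = CV·μ = 0.54×0.52 = 0.28080, so σ² = 0.078849.
s+1 = μ(1−μ)/σ² = 0.2496/0.078849 = 3.1656, so s = α+β = 2.1656.
α = μs = 1.13, β = (1−μ)s = 1.04.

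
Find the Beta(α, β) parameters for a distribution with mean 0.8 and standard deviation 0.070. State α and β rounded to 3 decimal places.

α = 25.322, β = 6.331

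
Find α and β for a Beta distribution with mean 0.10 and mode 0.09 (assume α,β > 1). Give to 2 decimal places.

With s = α+β: μ = α/s and mode = (α−1)/(s−2). Eliminating α = μs,
μs − 1 = m(s−2) ⇒ s(μ−m) = 1−2m ⇒ s = 0.82/0.01 = 82.0000.
So α = μs = 8.20, β = (1−μ)s = 73.80.

α = 8.20, β = 73.80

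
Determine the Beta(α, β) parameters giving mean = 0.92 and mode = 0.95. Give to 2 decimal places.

α = 27.60, β = 2.40

Let s = α+β. Mean gives α = μs = 0.92s; mode gives (α−1)/(s−2) = 0.95.
Substituting: 0.92s − 1 = 0.95(s−2) = 0.95s − 1.90, so -0.03s = -0.90 and s = 30.0000.
Then α = 0.92×30.0000 = 27.60 and β = s−α = 2.40.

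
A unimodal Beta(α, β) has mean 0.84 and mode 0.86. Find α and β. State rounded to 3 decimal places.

α = 30.240, β = 5.760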